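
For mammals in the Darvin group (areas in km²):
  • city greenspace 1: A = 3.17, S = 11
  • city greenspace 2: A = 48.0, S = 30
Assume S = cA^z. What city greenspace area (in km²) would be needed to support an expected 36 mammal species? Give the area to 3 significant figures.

78.7 km²

z = ln(30/11) / ln(48/3.17) = 1.0033 / 2.7175 = 0.3692
c = 11 / 3.17^0.3692 = 11 / 1.531 = 7.185
A = (36/7.185)^(1/0.3692) ⇒ ln A = ln(5.011)/0.3692 = 4.3650
A = e^4.3650 ≈ 78.65 km²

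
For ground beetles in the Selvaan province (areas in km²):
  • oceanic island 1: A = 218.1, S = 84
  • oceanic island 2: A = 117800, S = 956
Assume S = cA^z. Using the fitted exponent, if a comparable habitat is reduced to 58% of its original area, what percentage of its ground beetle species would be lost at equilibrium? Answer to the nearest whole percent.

19%

z = ln(956/84) / ln(117800/218.1) = 2.4319 / 6.2918 = 0.3865
S_new/S_old = (A_new/A_old)^z = 0.58^0.3865 = exp(0.3865 × -0.5447) = 0.8101
Fraction lost = 1 − 0.8101 = 0.1899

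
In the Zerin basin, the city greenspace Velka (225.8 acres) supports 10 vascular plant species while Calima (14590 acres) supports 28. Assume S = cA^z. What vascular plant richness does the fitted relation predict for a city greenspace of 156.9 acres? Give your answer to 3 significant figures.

z = ln(28/10) / ln(14590/225.8) = 1.0296 / 4.1684 = 0.2470
c = 10 / 225.8^0.2470 = 10 / 3.814 = 2.622
S₃ = 2.622 × 156.9^0.2470 = 2.622 × 3.486 ≈ 9.14

9.14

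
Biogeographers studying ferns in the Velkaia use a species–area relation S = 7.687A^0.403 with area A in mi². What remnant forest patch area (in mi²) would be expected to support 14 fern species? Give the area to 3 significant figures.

14 = 7.687 × A^0.403  ⇒  A^0.403 = 14/7.687 = 1.821
ln A = ln(1.821) / 0.403 = 0.5995 / 0.403 = 1.4877
A = e^1.4877 ≈ 4.427 mi²

4.43 mi²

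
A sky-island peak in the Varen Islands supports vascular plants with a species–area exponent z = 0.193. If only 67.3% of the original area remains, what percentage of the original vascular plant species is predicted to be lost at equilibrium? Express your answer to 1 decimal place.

7.4%

S_new/S_old = (A_new/A_old)^z = 0.673^0.193
= exp(0.193 × ln 0.673) = exp(0.193 × -0.3960) = exp(-0.0764) ≈ 0.9264
Fraction lost = 1 − 0.9264 = 0.07358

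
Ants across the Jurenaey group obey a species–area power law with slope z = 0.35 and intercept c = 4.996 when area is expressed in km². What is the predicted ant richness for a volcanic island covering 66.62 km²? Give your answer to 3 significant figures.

21.7

S = 4.996 × 66.62^0.35
ln S = ln 4.996 + 0.35 × ln 66.62 = 1.6086 + 0.35 × 4.1990 = 3.0783
S = e^3.0783 ≈ 21.72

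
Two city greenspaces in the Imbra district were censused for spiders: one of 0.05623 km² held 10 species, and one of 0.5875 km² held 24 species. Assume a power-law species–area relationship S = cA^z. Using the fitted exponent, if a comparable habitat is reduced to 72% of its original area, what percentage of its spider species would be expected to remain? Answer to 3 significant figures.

88.5%

z = ln(24/10) / ln(0.5875/0.05623) = 0.8755 / 2.3464 = 0.3731
S_new/S_old = (A_new/A_old)^z = 0.72^0.3731 = exp(0.3731 × -0.3285) = 0.8846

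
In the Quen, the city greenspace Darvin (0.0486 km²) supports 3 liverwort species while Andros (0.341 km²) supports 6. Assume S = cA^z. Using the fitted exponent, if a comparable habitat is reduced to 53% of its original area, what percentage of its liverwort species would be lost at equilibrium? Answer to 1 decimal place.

20.2%

z = ln(6/3) / ln(0.341/0.0486) = 0.6931 / 1.9483 = 0.3558
S_new/S_old = (A_new/A_old)^z = 0.53^0.3558 = exp(0.3558 × -0.6349) = 0.7978
Fraction lost = 1 − 0.7978 = 0.2022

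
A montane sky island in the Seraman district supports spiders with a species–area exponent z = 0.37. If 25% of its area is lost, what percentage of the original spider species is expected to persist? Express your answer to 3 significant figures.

S_new/S_old = (A_new/A_old)^z = 0.75^0.37
= exp(0.37 × ln 0.75) = exp(0.37 × -0.2877) = exp(-0.1064) ≈ 0.899

89.9%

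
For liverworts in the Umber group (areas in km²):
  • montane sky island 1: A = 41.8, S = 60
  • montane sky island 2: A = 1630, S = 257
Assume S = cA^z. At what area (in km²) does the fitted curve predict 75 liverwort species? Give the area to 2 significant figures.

73 km²

z = ln(257/60) / ln(1630/41.8) = 1.4547 / 3.6634 = 0.3971
c = 60 / 41.8^0.3971 = 60 / 4.403 = 13.63
A = (75/13.63)^(1/0.3971) ⇒ ln A = ln(5.504)/0.3971 = 4.2948
A = e^4.2948 ≈ 73.32 km²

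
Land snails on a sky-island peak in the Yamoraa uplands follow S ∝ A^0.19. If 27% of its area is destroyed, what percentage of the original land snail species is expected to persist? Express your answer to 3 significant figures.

S_new/S_old = (A_new/A_old)^z = 0.73^0.19
= exp(0.19 × ln 0.73) = exp(0.19 × -0.3147) = exp(-0.0598) ≈ 0.942

94.2%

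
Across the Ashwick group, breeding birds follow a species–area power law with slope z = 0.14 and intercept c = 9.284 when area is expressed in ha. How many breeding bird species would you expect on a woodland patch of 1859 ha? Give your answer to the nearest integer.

27

S = 9.284 × 1859^0.14
ln S = ln 9.284 + 0.14 × ln 1859 = 2.2283 + 0.14 × 7.5278 = 3.2822
S = e^3.2822 ≈ 26.63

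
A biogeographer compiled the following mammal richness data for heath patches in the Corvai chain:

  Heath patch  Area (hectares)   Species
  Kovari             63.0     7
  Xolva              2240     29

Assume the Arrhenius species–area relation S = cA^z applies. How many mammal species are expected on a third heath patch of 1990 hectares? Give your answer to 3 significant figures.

z = ln(29/7) / ln(2240/63) = 1.4214 / 3.5711 = 0.3980
c = 7 / 63^0.3980 = 7 / 5.202 = 1.346
S₃ = 1.346 × 1990^0.3980 = 1.346 × 20.56 ≈ 27.67

27.7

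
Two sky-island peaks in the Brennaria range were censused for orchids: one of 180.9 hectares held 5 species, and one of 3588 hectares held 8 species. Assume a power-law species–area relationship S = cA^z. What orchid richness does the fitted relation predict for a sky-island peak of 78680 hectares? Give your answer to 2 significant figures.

13

z = ln(8/5) / ln(3588/180.9) = 0.4700 / 2.9874 = 0.1573
c = 5 / 180.9^0.1573 = 5 / 2.265 = 2.207
S₃ = 2.207 × 78680^0.1573 = 2.207 × 5.892 ≈ 13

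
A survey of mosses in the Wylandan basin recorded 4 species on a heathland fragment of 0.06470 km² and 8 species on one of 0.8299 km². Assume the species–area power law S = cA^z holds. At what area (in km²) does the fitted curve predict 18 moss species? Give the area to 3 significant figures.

z = ln(8/4) / ln(0.8299/0.0647) = 0.6931 / 2.5515 = 0.2717
c = 4 / 0.0647^0.2717 = 4 / 0.4753 = 8.416
A = (18/8.416)^(1/0.2717) ⇒ ln A = ln(2.139)/0.2717 = 2.7987
A = e^2.7987 ≈ 16.42 km²

16.4 km²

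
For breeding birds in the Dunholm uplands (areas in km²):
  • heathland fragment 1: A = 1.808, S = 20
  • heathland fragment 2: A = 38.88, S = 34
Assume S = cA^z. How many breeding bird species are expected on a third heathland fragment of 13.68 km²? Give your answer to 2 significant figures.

28

z = ln(34/20) / ln(38.88/1.808) = 0.5306 / 3.0683 = 0.1729
c = 20 / 1.808^0.1729 = 20 / 1.108 = 18.05
S₃ = 18.05 × 13.68^0.1729 = 18.05 × 1.572 ≈ 28.38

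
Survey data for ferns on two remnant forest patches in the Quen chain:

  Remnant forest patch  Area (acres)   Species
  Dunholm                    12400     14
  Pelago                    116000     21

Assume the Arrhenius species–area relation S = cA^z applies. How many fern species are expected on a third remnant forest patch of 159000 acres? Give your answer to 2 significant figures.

z = ln(21/14) / ln(116000/12400) = 0.4055 / 2.2359 = 0.1813
c = 14 / 12400^0.1813 = 14 / 5.525 = 2.534
S₃ = 2.534 × 159000^0.1813 = 2.534 × 8.775 ≈ 22.24

22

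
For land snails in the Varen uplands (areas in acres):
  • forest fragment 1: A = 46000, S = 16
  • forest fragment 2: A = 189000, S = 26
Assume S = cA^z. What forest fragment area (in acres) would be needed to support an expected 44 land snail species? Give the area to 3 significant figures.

874000 acres

z = ln(26/16) / ln(189000/46000) = 0.4855 / 1.4131 = 0.3436
c = 16 / 46000^0.3436 = 16 / 40 = 0.4
A = (44/0.4)^(1/0.3436) ⇒ ln A = ln(110)/0.3436 = 13.6807
A = e^13.6807 ≈ 873911 acres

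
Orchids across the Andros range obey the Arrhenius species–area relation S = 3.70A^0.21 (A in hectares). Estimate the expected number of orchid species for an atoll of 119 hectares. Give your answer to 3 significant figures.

S = 3.7 × 119^0.21
ln S = ln 3.7 + 0.21 × ln 119 = 1.3083 + 0.21 × 4.7791 = 2.3119
S = e^2.3119 ≈ 10.09

10.1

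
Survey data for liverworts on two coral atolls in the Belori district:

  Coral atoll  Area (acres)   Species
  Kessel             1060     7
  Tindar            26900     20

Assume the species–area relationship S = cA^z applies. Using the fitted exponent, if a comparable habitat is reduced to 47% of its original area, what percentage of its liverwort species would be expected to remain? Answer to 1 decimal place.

78.3%

z = ln(20/7) / ln(26900/1060) = 1.0498 / 3.2339 = 0.3246
S_new/S_old = (A_new/A_old)^z = 0.47^0.3246 = exp(0.3246 × -0.7550) = 0.7826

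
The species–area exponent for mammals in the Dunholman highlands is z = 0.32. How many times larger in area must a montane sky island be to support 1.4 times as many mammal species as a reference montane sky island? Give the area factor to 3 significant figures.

2.86

(A₂/A₁)^0.32 = 1.4, so A₂/A₁ = 1.4^(1/0.32) = 1.4^3.125
ln(A₂/A₁) = ln 1.4 / 0.32 = 0.3365 / 0.32 = 1.0515
A₂/A₁ = e^1.0515 ≈ 2.862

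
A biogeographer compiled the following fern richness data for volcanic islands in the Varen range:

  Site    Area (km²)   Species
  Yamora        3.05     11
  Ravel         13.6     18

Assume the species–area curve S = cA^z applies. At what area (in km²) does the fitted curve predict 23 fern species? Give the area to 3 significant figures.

z = ln(18/11) / ln(13.6/3.05) = 0.4925 / 1.4949 = 0.3294
c = 11 / 3.05^0.3294 = 11 / 1.444 = 7.618
A = (23/7.618)^(1/0.3294) ⇒ ln A = ln(3.019)/0.3294 = 3.3541
A = e^3.3541 ≈ 28.62 km²

28.6 km²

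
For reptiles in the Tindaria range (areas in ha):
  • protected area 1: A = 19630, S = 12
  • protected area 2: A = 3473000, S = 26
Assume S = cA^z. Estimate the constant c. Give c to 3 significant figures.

2.74

z = ln(S₂/S₁) / ln(A₂/A₁) = ln(26/12) / ln(3473000/19630) = 0.7732 / 5.1757 = 0.1494
c = S₁ / A₁^z = 12 / 19630^0.1494 = 12 / 4.378 = 2.741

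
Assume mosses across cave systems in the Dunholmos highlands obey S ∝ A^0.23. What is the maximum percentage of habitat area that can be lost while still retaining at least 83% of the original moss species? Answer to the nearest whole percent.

Need (A_new/A_old)^0.23 = 0.83, so A_new/A_old = 0.83^(1/0.23) = 0.83^4.348
ln(A_new/A_old) = ln 0.83 / 0.23 = -0.1863 / 0.23 = -0.8101
A_new/A_old = e^-0.8101 ≈ 0.4448
Fraction that can be lost = 1 − 0.4448 = 0.5552

56%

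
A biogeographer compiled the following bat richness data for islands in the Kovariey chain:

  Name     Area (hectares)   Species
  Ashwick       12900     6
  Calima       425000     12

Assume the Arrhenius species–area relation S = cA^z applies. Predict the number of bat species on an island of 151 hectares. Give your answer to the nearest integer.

z = ln(12/6) / ln(425000/12900) = 0.6931 / 3.4949 = 0.1983
c = 6 / 12900^0.1983 = 6 / 6.535 = 0.9181
S₃ = 0.9181 × 151^0.1983 = 0.9181 × 2.705 ≈ 2.483

2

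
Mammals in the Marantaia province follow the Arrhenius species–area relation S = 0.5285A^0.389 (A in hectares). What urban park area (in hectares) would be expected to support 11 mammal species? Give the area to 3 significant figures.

2450 hectares

11 = 0.5285 × A^0.389  ⇒  A^0.389 = 11/0.5285 = 20.81
ln A = ln(20.81) / 0.389 = 3.0356 / 0.389 = 7.8036
A = e^7.8036 ≈ 2449 hectares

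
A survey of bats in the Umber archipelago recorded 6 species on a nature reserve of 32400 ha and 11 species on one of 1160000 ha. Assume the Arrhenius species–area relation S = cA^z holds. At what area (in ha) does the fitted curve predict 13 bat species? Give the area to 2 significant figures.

z = ln(11/6) / ln(1160000/32400) = 0.6061 / 3.5780 = 0.1694
c = 6 / 32400^0.1694 = 6 / 5.809 = 1.033
A = (13/1.033)^(1/0.1694) ⇒ ln A = ln(12.59)/0.1694 = 14.9501
A = e^14.9501 ≈ 3109741 ha

3100000 ha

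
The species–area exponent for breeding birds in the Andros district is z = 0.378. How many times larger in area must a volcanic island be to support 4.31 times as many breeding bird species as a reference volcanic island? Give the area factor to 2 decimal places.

47.70

(A₂/A₁)^0.378 = 4.31, so A₂/A₁ = 4.31^(1/0.378) = 4.31^2.646
ln(A₂/A₁) = ln 4.31 / 0.378 = 1.4609 / 0.378 = 3.8649
A₂/A₁ = e^3.8649 ≈ 47.7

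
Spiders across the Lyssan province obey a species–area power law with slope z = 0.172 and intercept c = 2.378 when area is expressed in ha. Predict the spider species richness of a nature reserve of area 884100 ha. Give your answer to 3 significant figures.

25.1

S = 2.378 × 884100^0.172 = 2.378 × 10.54 ≈ 25.06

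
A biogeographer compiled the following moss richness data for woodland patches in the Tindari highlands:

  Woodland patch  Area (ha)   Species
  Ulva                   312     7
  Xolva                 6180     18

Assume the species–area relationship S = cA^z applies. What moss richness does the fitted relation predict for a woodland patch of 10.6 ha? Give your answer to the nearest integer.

2

z = ln(18/7) / ln(6180/312) = 0.9445 / 2.9861 = 0.3163
c = 7 / 312^0.3163 = 7 / 6.15 = 1.138
S₃ = 1.138 × 10.6^0.3163 = 1.138 × 2.11 ≈ 2.402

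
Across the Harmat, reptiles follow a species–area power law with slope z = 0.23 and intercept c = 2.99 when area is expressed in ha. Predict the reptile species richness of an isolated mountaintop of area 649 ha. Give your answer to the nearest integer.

S = 2.99 × 649^0.23 = 2.99 × 4.434 ≈ 13.26

13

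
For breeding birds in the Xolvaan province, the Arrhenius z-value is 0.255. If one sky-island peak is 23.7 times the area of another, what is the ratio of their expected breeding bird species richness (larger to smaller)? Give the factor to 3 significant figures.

S₂/S₁ = (A₂/A₁)^z = 23.7^0.255
ln(S₂/S₁) = 0.255 × ln 23.7 = 0.255 × 3.1655 = 0.8072
S₂/S₁ = e^0.8072 ≈ 2.242

2.24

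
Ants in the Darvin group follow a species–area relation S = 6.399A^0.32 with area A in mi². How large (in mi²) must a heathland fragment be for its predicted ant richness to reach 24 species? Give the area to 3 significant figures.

24 = 6.399 × A^0.32  ⇒  A^0.32 = 24/6.399 = 3.751
ln A = ln(3.751) / 0.32 = 1.3219 / 0.32 = 4.1310
A = e^4.1310 ≈ 62.24 mi²

62.2 mi²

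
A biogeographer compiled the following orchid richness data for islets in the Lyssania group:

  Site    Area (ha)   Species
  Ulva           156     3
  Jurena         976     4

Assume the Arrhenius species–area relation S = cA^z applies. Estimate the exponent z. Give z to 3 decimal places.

0.157

Taking logs: ln S = ln c + z ln A, so z = (ln S₂ − ln S₁)/(ln A₂ − ln A₁).
z = ln(4/3) / ln(976/156) = ln(1.333) / ln(6.256) = 0.2877 / 1.8336 = 0.1569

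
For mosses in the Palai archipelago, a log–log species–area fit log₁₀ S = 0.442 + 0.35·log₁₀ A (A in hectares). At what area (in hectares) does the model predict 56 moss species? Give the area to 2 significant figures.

56 = 2.767 × A^0.35  ⇒  A^0.35 = 56/2.767 = 20.24
ln A = ln(20.24) / 0.35 = 3.0076 / 0.35 = 8.5932
A = e^8.5932 ≈ 5395 hectares

5400 hectares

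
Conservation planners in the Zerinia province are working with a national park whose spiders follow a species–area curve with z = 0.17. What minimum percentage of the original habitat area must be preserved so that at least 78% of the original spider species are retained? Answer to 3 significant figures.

23.2%

Need (A_new/A_old)^0.17 = 0.78, so A_new/A_old = 0.78^(1/0.17) = 0.78^5.882
ln(A_new/A_old) = ln 0.78 / 0.17 = -0.2485 / 0.17 = -1.4615
A_new/A_old = e^-1.4615 ≈ 0.2319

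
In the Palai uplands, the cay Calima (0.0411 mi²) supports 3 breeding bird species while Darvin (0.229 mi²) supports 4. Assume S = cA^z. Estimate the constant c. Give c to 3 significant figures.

z = ln(S₂/S₁) / ln(A₂/A₁) = ln(4/3) / ln(0.229/0.0411) = 0.2877 / 1.7177 = 0.1675
c = S₁ / A₁^z = 3 / 0.0411^0.1675 = 3 / 0.5859 = 5.12

5.12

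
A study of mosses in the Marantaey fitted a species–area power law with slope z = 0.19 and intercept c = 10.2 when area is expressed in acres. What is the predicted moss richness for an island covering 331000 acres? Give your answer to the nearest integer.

S = 10.2 × 331000^0.19
ln S = ln 10.2 + 0.19 × ln 331000 = 2.3224 + 0.19 × 12.7099 = 4.7373
S = e^4.7373 ≈ 114.1

114 species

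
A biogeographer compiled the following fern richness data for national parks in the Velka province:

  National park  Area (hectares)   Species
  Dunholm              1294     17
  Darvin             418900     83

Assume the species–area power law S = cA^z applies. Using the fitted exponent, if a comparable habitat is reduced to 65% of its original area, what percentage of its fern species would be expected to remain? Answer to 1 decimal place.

88.9%

z = ln(83/17) / ln(418900/1294) = 1.5856 / 5.7799 = 0.2743
S_new/S_old = (A_new/A_old)^z = 0.65^0.2743 = exp(0.2743 × -0.4308) = 0.8885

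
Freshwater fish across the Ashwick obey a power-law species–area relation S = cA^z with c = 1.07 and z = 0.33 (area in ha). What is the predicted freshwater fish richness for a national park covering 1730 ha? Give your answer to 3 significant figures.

12.5

S = 1.07 × 1730^0.33 = 1.07 × 11.71 ≈ 12.53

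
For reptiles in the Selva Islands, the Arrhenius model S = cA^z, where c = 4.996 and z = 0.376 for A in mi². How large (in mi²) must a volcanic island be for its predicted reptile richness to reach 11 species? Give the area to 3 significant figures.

11 = 4.996 × A^0.376  ⇒  A^0.376 = 11/4.996 = 2.202
ln A = ln(2.202) / 0.376 = 0.7893 / 0.376 = 2.0991
A = e^2.0991 ≈ 8.159 mi²

8.16 mi²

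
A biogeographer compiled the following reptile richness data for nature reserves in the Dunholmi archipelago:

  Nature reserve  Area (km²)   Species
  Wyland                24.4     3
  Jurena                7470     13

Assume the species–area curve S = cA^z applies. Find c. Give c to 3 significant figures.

z = ln(S₂/S₁) / ln(A₂/A₁) = ln(13/3) / ln(7470/24.4) = 1.4663 / 5.7241 = 0.2562
c = S₁ / A₁^z = 3 / 24.4^0.2562 = 3 / 2.267 = 1.323

1.32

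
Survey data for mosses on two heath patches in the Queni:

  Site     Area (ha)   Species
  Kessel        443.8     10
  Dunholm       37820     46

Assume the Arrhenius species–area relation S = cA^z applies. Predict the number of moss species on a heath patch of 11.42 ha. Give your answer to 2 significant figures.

2.8

z = ln(46/10) / ln(37820/443.8) = 1.5261 / 4.4452 = 0.3433
c = 10 / 443.8^0.3433 = 10 / 8.106 = 1.234
S₃ = 1.234 × 11.42^0.3433 = 1.234 × 2.307 ≈ 2.847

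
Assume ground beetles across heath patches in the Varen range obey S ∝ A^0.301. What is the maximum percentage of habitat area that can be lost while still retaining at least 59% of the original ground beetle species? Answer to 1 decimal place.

82.7%

Need (A_new/A_old)^0.301 = 0.59, so A_new/A_old = 0.59^(1/0.301) = 0.59^3.322
ln(A_new/A_old) = ln 0.59 / 0.301 = -0.5276 / 0.301 = -1.7529
A_new/A_old = e^-1.7529 ≈ 0.1733
Fraction that can be lost = 1 − 0.1733 = 0.8267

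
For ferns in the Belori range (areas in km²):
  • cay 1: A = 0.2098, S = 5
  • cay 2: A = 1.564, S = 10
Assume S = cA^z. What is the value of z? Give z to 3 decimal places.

0.345

Taking logs: ln S = ln c + z ln A, so z = (ln S₂ − ln S₁)/(ln A₂ − ln A₁).
z = ln(10/5) / ln(1.564/0.2098) = ln(2) / ln(7.455) = 0.6931 / 2.0088 = 0.3450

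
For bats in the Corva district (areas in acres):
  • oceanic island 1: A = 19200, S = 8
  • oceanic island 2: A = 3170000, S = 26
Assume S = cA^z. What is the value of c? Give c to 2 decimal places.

0.82

z = ln(S₂/S₁) / ln(A₂/A₁) = ln(26/8) / ln(3170000/19200) = 1.1787 / 5.1066 = 0.2308
c = S₁ / A₁^z = 8 / 19200^0.2308 = 8 / 9.742 = 0.8212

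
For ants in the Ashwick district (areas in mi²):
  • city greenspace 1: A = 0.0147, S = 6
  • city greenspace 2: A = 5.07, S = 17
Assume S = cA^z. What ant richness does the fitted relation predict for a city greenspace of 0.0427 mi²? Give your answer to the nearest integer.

z = ln(17/6) / ln(5.07/0.0147) = 1.0415 / 5.8432 = 0.1782
c = 6 / 0.0147^0.1782 = 6 / 0.4714 = 12.73
S₃ = 12.73 × 0.0427^0.1782 = 12.73 × 0.57 ≈ 7.256

7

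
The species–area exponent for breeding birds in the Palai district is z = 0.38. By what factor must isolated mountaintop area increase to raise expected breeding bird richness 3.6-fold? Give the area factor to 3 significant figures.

29.1

(A₂/A₁)^0.38 = 3.6, so A₂/A₁ = 3.6^(1/0.38) = 3.6^2.632
ln(A₂/A₁) = ln 3.6 / 0.38 = 1.2809 / 0.38 = 3.3709
A₂/A₁ = e^3.3709 ≈ 29.1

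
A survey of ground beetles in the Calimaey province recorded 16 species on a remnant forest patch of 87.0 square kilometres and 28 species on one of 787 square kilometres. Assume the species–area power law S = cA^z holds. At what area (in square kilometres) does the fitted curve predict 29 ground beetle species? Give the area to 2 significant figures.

900 square kilometres

z = ln(28/16) / ln(787/87) = 0.5596 / 2.2023 = 0.2541
c = 16 / 87^0.2541 = 16 / 3.111 = 5.144
A = (29/5.144)^(1/0.2541) ⇒ ln A = ln(5.638)/0.2541 = 6.8063
A = e^6.8063 ≈ 903.5 square kilometres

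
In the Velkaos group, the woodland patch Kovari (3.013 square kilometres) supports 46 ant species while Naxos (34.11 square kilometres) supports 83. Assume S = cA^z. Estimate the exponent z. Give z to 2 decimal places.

Taking logs: ln S = ln c + z ln A, so z = (ln S₂ − ln S₁)/(ln A₂ − ln A₁).
z = ln(83/46) / ln(34.11/3.013) = ln(1.804) / ln(11.32) = 0.5902 / 2.4267 = 0.2432

0.24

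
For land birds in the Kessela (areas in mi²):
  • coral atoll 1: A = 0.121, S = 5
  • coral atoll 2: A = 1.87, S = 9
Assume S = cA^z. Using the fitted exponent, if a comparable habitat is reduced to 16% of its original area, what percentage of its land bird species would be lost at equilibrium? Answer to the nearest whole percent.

z = ln(9/5) / ln(1.87/0.121) = 0.5878 / 2.7379 = 0.2147
S_new/S_old = (A_new/A_old)^z = 0.16^0.2147 = exp(0.2147 × -1.8326) = 0.6747
Fraction lost = 1 − 0.6747 = 0.3253

33%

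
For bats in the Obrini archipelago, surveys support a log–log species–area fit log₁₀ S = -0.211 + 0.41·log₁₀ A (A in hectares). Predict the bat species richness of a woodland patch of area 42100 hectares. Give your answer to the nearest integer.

S = 0.6152 × 42100^0.41
ln S = ln 0.6152 + 0.41 × ln 42100 = -0.4858 + 0.41 × 10.6478 = 3.8798
S = e^3.8798 ≈ 48.41

48 species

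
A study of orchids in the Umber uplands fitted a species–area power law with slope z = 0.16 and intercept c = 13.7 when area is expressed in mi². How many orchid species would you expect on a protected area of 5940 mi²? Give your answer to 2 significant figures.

S = 13.7 × 5940^0.16
ln S = ln 13.7 + 0.16 × ln 5940 = 2.6174 + 0.16 × 8.6895 = 4.0077
S = e^4.0077 ≈ 55.02

55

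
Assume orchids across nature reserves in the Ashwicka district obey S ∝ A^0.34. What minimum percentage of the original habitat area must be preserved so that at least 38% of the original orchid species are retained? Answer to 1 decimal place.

Need (A_new/A_old)^0.34 = 0.38, so A_new/A_old = 0.38^(1/0.34) = 0.38^2.941
ln(A_new/A_old) = ln 0.38 / 0.34 = -0.9676 / 0.34 = -2.8458
A_new/A_old = e^-2.8458 ≈ 0.05809

5.8%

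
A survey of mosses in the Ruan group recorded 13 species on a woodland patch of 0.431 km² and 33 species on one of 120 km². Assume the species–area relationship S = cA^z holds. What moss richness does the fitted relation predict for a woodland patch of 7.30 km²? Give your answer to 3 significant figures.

20.8

z = ln(33/13) / ln(120/0.431) = 0.9316 / 5.6291 = 0.1655
c = 13 / 0.431^0.1655 = 13 / 0.87 = 14.94
S₃ = 14.94 × 7.3^0.1655 = 14.94 × 1.39 ≈ 20.76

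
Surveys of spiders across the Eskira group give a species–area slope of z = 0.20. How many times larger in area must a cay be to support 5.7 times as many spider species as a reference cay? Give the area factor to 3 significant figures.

(A₂/A₁)^0.2 = 5.7, so A₂/A₁ = 5.7^(1/0.2) = 5.7^5
ln(A₂/A₁) = ln 5.7 / 0.2 = 1.7405 / 0.2 = 8.7023
A₂/A₁ = e^8.7023 ≈ 6017

6020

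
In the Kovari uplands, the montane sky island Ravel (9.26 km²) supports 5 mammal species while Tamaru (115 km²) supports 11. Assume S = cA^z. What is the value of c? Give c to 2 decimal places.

2.49

z = ln(S₂/S₁) / ln(A₂/A₁) = ln(11/5) / ln(115/9.26) = 0.7885 / 2.5192 = 0.3130
c = S₁ / A₁^z = 5 / 9.26^0.3130 = 5 / 2.007 = 2.491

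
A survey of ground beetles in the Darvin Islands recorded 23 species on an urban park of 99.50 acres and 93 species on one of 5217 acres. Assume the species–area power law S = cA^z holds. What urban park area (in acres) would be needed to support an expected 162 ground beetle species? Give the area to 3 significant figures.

25100 acres

z = ln(93/23) / ln(5217/99.5) = 1.3971 / 3.9595 = 0.3528
c = 23 / 99.5^0.3528 = 23 / 5.069 = 4.537
A = (162/4.537)^(1/0.3528) ⇒ ln A = ln(35.7)/0.3528 = 10.1326
A = e^10.1326 ≈ 25149 acres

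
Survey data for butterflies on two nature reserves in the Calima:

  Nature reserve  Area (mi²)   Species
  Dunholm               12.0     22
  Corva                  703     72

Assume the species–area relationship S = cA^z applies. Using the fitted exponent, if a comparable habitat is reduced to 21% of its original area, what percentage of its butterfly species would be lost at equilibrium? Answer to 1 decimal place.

z = ln(72/22) / ln(703/12) = 1.1856 / 4.0705 = 0.2913
S_new/S_old = (A_new/A_old)^z = 0.21^0.2913 = exp(0.2913 × -1.5606) = 0.6347
Fraction lost = 1 − 0.6347 = 0.3653

36.5%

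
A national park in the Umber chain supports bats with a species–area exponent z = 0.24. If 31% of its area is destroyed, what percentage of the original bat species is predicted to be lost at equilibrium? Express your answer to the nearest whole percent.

9%

S_new/S_old = (A_new/A_old)^z = 0.69^0.24
= exp(0.24 × ln 0.69) = exp(0.24 × -0.3711) = exp(-0.0891) ≈ 0.9148
Fraction lost = 1 − 0.9148 = 0.08521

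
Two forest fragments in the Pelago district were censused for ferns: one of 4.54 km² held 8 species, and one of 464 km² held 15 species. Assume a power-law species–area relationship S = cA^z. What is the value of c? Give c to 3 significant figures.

z = ln(S₂/S₁) / ln(A₂/A₁) = ln(15/8) / ln(464/4.54) = 0.6286 / 4.6270 = 0.1359
c = S₁ / A₁^z = 8 / 4.54^0.1359 = 8 / 1.228 = 6.514

6.51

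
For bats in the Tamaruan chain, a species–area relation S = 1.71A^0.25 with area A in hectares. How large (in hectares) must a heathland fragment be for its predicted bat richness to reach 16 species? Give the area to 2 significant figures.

7700 hectares

16 = 1.71 × A^0.25  ⇒  A^0.25 = 16/1.71 = 9.357
ln A = ln(9.357) / 0.25 = 2.2361 / 0.25 = 8.9444
A = e^8.9444 ≈ 7665 hectares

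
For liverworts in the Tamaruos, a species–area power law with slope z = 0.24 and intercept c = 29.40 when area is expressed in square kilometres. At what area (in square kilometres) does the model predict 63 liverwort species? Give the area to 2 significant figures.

63 = 29.4 × A^0.24  ⇒  A^0.24 = 63/29.4 = 2.143
ln A = ln(2.143) / 0.24 = 0.7621 / 0.24 = 3.1756
A = e^3.1756 ≈ 23.94 square kilometres

24 square kilometres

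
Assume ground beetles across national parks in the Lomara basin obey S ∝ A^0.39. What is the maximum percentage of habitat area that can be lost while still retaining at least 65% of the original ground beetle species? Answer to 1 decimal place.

Need (A_new/A_old)^0.39 = 0.65, so A_new/A_old = 0.65^(1/0.39) = 0.65^2.564
ln(A_new/A_old) = ln 0.65 / 0.39 = -0.4308 / 0.39 = -1.1046
A_new/A_old = e^-1.1046 ≈ 0.3314
Fraction that can be lost = 1 − 0.3314 = 0.6686

66.9%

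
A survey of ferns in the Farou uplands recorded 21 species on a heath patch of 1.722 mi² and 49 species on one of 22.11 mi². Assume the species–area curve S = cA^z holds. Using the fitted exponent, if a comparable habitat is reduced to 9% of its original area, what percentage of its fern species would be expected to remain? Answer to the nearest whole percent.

z = ln(49/21) / ln(22.11/1.722) = 0.8473 / 2.5525 = 0.3319
S_new/S_old = (A_new/A_old)^z = 0.09^0.3319 = exp(0.3319 × -2.4079) = 0.4496

45%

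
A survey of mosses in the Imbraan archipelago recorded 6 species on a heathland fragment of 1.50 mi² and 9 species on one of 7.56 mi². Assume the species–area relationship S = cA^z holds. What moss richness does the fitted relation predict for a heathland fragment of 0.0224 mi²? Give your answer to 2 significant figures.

2.1

z = ln(9/6) / ln(7.56/1.5) = 0.4055 / 1.6174 = 0.2507
c = 6 / 1.5^0.2507 = 6 / 1.107 = 5.42
S₃ = 5.42 × 0.0224^0.2507 = 5.42 × 0.3859 ≈ 2.091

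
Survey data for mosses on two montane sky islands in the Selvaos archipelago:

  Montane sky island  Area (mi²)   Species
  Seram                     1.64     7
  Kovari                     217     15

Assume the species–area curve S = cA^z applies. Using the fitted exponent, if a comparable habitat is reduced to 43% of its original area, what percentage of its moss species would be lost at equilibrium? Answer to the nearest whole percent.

z = ln(15/7) / ln(217/1.64) = 0.7621 / 4.8852 = 0.1560
S_new/S_old = (A_new/A_old)^z = 0.43^0.1560 = exp(0.1560 × -0.8440) = 0.8766
Fraction lost = 1 − 0.8766 = 0.1234

12%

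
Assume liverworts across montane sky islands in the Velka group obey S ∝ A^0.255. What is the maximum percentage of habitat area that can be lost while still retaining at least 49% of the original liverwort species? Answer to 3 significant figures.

Need (A_new/A_old)^0.255 = 0.49, so A_new/A_old = 0.49^(1/0.255) = 0.49^3.922
ln(A_new/A_old) = ln 0.49 / 0.255 = -0.7133 / 0.255 = -2.7975
A_new/A_old = e^-2.7975 ≈ 0.06097
Fraction that can be lost = 1 − 0.06097 = 0.939

93.9%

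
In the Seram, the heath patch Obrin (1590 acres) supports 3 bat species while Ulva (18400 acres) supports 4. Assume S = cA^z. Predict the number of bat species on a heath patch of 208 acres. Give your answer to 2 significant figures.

z = ln(4/3) / ln(18400/1590) = 0.2877 / 2.4486 = 0.1175
c = 3 / 1590^0.1175 = 3 / 2.378 = 1.262
S₃ = 1.262 × 208^0.1175 = 1.262 × 1.872 ≈ 2.362

2.4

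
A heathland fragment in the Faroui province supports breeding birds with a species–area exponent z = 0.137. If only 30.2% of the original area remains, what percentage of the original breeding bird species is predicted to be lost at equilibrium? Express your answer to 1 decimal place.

15.1%

S_new/S_old = (A_new/A_old)^z = 0.302^0.137
= exp(0.137 × ln 0.302) = exp(0.137 × -1.1973) = exp(-0.1640) ≈ 0.8487
Fraction lost = 1 − 0.8487 = 0.1513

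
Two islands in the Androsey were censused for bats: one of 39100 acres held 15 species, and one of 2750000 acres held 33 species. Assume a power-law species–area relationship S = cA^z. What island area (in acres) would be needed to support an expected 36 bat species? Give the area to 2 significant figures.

4400000 acres

z = ln(33/15) / ln(2750000/39100) = 0.7885 / 4.2532 = 0.1854
c = 15 / 39100^0.1854 = 15 / 7.101 = 2.113
A = (36/2.113)^(1/0.1854) ⇒ ln A = ln(17.04)/0.1854 = 15.2965
A = e^15.2965 ≈ 4397221 acres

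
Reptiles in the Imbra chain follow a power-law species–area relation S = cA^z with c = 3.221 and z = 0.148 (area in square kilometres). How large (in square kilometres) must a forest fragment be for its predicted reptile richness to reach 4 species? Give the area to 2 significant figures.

4 = 3.221 × A^0.148  ⇒  A^0.148 = 4/3.221 = 1.242
ln A = ln(1.242) / 0.148 = 0.2166 / 0.148 = 1.4635
A = e^1.4635 ≈ 4.321 square kilometres

4.3 square kilometres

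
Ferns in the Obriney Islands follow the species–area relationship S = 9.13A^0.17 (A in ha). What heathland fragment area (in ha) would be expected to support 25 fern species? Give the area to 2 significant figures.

370 ha

25 = 9.13 × A^0.17  ⇒  A^0.17 = 25/9.13 = 2.738
ln A = ln(2.738) / 0.17 = 1.0073 / 0.17 = 5.9254
A = e^5.9254 ≈ 374.4 ha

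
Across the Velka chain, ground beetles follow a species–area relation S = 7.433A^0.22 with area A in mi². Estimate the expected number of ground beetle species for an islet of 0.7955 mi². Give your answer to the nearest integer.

S = 7.433 × 0.7955^0.22
ln S = ln 7.433 + 0.22 × ln 0.7955 = 2.0059 + 0.22 × -0.2288 = 1.9556
S = e^1.9556 ≈ 7.068

7 species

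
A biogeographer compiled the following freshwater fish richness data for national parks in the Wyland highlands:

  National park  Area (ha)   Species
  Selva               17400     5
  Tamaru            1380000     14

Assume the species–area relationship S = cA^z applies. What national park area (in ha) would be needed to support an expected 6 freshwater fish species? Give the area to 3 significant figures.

z = ln(14/5) / ln(1380000/17400) = 1.0296 / 4.3734 = 0.2354
c = 5 / 17400^0.2354 = 5 / 9.962 = 0.5019
A = (6/0.5019)^(1/0.2354) ⇒ ln A = ln(11.95)/0.2354 = 10.5386
A = e^10.5386 ≈ 37746 ha

37700 ha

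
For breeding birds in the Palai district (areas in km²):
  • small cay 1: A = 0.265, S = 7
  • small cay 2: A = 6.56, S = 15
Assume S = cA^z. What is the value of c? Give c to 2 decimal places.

9.60

z = ln(S₂/S₁) / ln(A₂/A₁) = ln(15/7) / ln(6.56/0.265) = 0.7621 / 3.2090 = 0.2375
c = S₁ / A₁^z = 7 / 0.265^0.2375 = 7 / 0.7295 = 9.596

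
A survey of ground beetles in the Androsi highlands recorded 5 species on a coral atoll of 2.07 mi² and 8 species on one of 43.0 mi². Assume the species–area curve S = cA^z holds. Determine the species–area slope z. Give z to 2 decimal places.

Taking logs: ln S = ln c + z ln A, so z = (ln S₂ − ln S₁)/(ln A₂ − ln A₁).
z = ln(8/5) / ln(43/2.07) = ln(1.6) / ln(20.77) = 0.4700 / 3.0337 = 0.1549

0.15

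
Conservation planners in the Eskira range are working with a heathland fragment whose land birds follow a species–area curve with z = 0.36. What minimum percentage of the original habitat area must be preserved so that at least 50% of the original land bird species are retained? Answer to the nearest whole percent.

Need (A_new/A_old)^0.36 = 0.5, so A_new/A_old = 0.5^(1/0.36) = 0.5^2.778
ln(A_new/A_old) = ln 0.5 / 0.36 = -0.6931 / 0.36 = -1.9254
A_new/A_old = e^-1.9254 ≈ 0.1458

15%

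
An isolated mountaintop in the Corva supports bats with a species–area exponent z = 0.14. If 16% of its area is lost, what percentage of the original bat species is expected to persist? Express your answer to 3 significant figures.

S_new/S_old = (A_new/A_old)^z = 0.84^0.14
= exp(0.14 × ln 0.84) = exp(0.14 × -0.1744) = exp(-0.0244) ≈ 0.9759

97.6%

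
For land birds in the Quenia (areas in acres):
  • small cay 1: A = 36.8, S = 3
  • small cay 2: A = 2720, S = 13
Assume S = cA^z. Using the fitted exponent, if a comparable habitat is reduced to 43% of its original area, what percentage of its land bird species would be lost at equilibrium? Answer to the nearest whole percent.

25%

z = ln(13/3) / ln(2720/36.8) = 1.4663 / 4.3029 = 0.3408
S_new/S_old = (A_new/A_old)^z = 0.43^0.3408 = exp(0.3408 × -0.8440) = 0.7501
Fraction lost = 1 − 0.7501 = 0.2499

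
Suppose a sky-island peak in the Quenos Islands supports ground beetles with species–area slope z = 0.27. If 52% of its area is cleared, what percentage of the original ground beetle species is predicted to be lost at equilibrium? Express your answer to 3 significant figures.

S_new/S_old = (A_new/A_old)^z = 0.48^0.27
= exp(0.27 × ln 0.48) = exp(0.27 × -0.7340) = exp(-0.1982) ≈ 0.8202
Fraction lost = 1 − 0.8202 = 0.1798

18.0%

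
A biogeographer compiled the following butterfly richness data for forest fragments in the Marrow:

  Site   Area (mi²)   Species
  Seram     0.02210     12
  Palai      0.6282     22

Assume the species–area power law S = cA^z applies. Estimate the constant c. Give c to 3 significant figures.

23.9

z = ln(S₂/S₁) / ln(A₂/A₁) = ln(22/12) / ln(0.6282/0.0221) = 0.6061 / 3.3473 = 0.1811
c = S₁ / A₁^z = 12 / 0.0221^0.1811 = 12 / 0.5014 = 23.93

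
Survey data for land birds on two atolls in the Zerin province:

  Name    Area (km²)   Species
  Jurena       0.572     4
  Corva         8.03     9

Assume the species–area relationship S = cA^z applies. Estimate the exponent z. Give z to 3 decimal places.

Taking logs: ln S = ln c + z ln A, so z = (ln S₂ − ln S₁)/(ln A₂ − ln A₁).
z = ln(9/4) / ln(8.03/0.572) = ln(2.25) / ln(14.04) = 0.8109 / 2.6418 = 0.3070

0.307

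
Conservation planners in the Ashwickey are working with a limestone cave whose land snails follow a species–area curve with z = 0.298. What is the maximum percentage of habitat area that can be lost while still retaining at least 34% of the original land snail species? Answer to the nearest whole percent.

Need (A_new/A_old)^0.298 = 0.34, so A_new/A_old = 0.34^(1/0.298) = 0.34^3.356
ln(A_new/A_old) = ln 0.34 / 0.298 = -1.0788 / 0.298 = -3.6202
A_new/A_old = e^-3.6202 ≈ 0.02678
Fraction that can be lost = 1 − 0.02678 = 0.9732

97%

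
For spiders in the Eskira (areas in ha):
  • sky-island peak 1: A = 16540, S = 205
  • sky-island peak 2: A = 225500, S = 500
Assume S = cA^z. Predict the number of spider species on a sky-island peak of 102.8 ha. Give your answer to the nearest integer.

z = ln(500/205) / ln(225500/16540) = 0.8916 / 2.6125 = 0.3413
c = 205 / 16540^0.3413 = 205 / 27.52 = 7.448
S₃ = 7.448 × 102.8^0.3413 = 7.448 × 4.86 ≈ 36.2

36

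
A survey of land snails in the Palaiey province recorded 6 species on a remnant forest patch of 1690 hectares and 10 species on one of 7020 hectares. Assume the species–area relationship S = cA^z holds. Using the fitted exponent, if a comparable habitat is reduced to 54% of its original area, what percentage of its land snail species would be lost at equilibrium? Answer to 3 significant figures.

z = ln(10/6) / ln(7020/1690) = 0.5108 / 1.4240 = 0.3587
S_new/S_old = (A_new/A_old)^z = 0.54^0.3587 = exp(0.3587 × -0.6162) = 0.8017
Fraction lost = 1 − 0.8017 = 0.1983

19.8%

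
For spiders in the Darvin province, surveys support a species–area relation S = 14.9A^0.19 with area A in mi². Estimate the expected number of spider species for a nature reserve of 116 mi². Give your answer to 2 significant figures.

37

S = 14.9 × 116^0.19
ln S = ln 14.9 + 0.19 × ln 116 = 2.7014 + 0.19 × 4.7536 = 3.6045
S = e^3.6045 ≈ 36.76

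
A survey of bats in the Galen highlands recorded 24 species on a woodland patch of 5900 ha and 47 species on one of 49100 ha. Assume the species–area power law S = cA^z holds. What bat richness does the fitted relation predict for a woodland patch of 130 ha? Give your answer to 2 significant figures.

z = ln(47/24) / ln(49100/5900) = 0.6721 / 2.1189 = 0.3172
c = 24 / 5900^0.3172 = 24 / 15.71 = 1.528
S₃ = 1.528 × 130^0.3172 = 1.528 × 4.683 ≈ 7.156

7.2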